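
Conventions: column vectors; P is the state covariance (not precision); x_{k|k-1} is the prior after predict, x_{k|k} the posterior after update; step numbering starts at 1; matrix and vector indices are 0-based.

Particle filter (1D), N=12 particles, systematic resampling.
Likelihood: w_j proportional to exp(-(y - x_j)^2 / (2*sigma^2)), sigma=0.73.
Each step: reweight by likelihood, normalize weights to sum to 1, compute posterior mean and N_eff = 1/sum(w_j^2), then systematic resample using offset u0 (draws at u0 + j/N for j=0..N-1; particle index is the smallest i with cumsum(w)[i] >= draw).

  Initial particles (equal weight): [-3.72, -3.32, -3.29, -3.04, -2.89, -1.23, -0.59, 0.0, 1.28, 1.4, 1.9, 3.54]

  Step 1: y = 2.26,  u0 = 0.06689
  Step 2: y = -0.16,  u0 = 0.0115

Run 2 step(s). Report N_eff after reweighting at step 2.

step 1: w=[0.0000, 0.0000, 0.0000, 0.0000, 0.0000, 0.0000, 0.0002, 0.0041, 0.2015, 0.2479, 0.4395, 0.1067]  mean=1.8176  Neff=3.2614  idx=[8, 8, 9, 9, 9, 10, 10, 10, 10, 10, 11, 11]
step 2: w=[0.2086, 0.2086, 0.1488, 0.1488, 0.1488, 0.0272, 0.0272, 0.0272, 0.0272, 0.0272, 0.0000, 0.0000]  mean=1.4180  Neff=6.3600  idx=[0, 0, 0, 1, 1, 2, 2, 3, 3, 4, 4, 7]

N_eff = 6.3600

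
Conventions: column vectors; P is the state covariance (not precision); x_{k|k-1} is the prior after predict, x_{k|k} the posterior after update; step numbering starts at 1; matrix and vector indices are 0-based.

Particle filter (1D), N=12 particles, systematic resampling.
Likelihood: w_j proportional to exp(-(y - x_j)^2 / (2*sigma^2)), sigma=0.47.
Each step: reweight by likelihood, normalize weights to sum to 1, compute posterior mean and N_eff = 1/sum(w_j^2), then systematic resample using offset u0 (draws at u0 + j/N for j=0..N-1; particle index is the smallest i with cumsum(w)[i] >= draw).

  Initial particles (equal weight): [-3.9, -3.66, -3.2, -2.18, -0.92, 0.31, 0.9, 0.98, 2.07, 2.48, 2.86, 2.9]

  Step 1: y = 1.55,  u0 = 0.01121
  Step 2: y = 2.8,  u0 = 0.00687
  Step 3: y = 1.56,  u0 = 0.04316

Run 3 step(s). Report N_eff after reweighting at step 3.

step 1: w=[0.0000, 0.0000, 0.0000, 0.0000, 0.0000, 0.0191, 0.2380, 0.2969, 0.3358, 0.0874, 0.0127, 0.0100]  mean=1.4886  Neff=3.7615  idx=[5, 6, 6, 7, 7, 7, 7, 8, 8, 8, 8, 9]
step 2: w=[0.0000, 0.0001, 0.0001, 0.0003, 0.0003, 0.0003, 0.0003, 0.1502, 0.1502, 0.1502, 0.1502, 0.3979]  mean=2.2316  Neff=4.0235  idx=[7, 7, 8, 8, 9, 9, 10, 10, 11, 11, 11, 11]
step 3: w=[0.1104, 0.1104, 0.1104, 0.1104, 0.1104, 0.1104, 0.1104, 0.1104, 0.0293, 0.0293, 0.0293, 0.0293]  mean=2.1180  Neff=9.9140  idx=[0, 1, 1, 2, 3, 4, 4, 5, 6, 7, 7, 10]

N_eff = 9.9140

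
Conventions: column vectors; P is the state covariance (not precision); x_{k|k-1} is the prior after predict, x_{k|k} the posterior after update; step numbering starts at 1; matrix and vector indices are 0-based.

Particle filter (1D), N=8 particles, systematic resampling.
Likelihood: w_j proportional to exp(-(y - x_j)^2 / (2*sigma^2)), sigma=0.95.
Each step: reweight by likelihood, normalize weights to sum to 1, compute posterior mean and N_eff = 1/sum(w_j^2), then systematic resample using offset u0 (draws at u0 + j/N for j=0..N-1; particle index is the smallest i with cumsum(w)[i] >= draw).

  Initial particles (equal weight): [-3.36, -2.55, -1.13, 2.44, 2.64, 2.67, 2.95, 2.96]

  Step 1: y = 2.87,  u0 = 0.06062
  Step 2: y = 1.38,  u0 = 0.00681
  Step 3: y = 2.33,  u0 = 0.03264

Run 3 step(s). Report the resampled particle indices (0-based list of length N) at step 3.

resampled_idx = [0, 1, 2, 3, 4, 5, 5, 7]

step 1: w=[0.0000, 0.0000, 0.0000, 0.1863, 0.2005, 0.2019, 0.2057, 0.2055]  mean=2.7382  Neff=4.9940  idx=[3, 3, 4, 5, 5, 6, 7, 7]
step 2: w=[0.1765, 0.1765, 0.1365, 0.1308, 0.1308, 0.0839, 0.0825, 0.0825]  mean=2.6561  Neff=7.3637  idx=[0, 0, 1, 2, 3, 4, 5, 6]
step 3: w=[0.1340, 0.1340, 0.1340, 0.1279, 0.1265, 0.1265, 0.1090, 0.1082]  mean=2.6356  Neff=7.9497  idx=[0, 1, 2, 3, 4, 5, 5, 7]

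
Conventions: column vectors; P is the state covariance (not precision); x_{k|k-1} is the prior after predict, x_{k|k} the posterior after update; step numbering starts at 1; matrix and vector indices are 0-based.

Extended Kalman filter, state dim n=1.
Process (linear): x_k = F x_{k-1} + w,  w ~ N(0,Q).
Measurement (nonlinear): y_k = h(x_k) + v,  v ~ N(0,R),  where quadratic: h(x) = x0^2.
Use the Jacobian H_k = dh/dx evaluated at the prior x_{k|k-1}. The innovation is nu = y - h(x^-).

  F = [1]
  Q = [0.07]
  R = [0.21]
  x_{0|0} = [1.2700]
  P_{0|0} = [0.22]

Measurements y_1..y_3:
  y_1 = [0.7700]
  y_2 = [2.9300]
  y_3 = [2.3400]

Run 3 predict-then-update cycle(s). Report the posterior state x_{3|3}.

x_post = [1.5475]

step 1: x^-=[1.2700]  P^-=[0.2900]  H_jac=[2.5400]  S=[2.0810]  K=[0.3540]  nu=[-0.8429]  x^+=[0.9716]  P^+=[0.0293]
step 2: x^-=[0.9716]  P^-=[0.0993]  H_jac=[1.9433]  S=[0.5849]  K=[0.3298]  nu=[1.9859]  x^+=[1.6266]  P^+=[0.0356]
step 3: x^-=[1.6266]  P^-=[0.1056]  H_jac=[3.2533]  S=[1.3281]  K=[0.2588]  nu=[-0.3060]  x^+=[1.5475]  P^+=[0.0167]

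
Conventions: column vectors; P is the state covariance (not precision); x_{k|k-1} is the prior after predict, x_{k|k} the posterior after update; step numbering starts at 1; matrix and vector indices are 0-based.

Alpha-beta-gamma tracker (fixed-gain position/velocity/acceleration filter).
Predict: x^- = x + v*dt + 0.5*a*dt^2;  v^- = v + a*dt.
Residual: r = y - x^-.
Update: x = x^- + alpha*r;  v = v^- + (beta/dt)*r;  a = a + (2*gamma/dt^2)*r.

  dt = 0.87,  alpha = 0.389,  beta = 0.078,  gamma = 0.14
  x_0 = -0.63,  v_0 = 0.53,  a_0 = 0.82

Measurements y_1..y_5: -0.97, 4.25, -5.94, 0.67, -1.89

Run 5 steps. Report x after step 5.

step 1: x_pred=0.1414  r=-1.1114  x^+=-0.2909  v^+=1.1438  a^+=0.4088
step 2: x_pred=0.8589  r=3.3911  x^+=2.1780  v^+=1.8035  a^+=1.6633
step 3: x_pred=4.3765  r=-10.3165  x^+=0.3634  v^+=2.3256  a^+=-2.1531
step 4: x_pred=1.5719  r=-0.9019  x^+=1.2211  v^+=0.3716  a^+=-2.4867
step 5: x_pred=0.6033  r=-2.4933  x^+=-0.3666  v^+=-2.0154  a^+=-3.4090

x_post = -0.3666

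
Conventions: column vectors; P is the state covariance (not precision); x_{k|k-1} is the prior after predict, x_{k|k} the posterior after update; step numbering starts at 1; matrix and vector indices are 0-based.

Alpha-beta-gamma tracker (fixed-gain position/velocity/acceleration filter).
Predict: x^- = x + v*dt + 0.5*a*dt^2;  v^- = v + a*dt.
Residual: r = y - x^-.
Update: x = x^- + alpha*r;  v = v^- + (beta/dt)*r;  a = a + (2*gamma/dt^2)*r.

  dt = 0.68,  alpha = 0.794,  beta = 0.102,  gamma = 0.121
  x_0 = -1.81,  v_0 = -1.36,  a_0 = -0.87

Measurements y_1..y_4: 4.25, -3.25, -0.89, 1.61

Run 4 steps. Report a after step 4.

step 1: x_pred=-2.9359  r=7.1859  x^+=2.7697  v^+=-0.8737  a^+=2.8908
step 2: x_pred=2.8439  r=-6.0939  x^+=-1.9947  v^+=0.1780  a^+=-0.2985
step 3: x_pred=-1.9427  r=1.0527  x^+=-1.1068  v^+=0.1329  a^+=0.2524
step 4: x_pred=-0.9581  r=2.5681  x^+=1.0810  v^+=0.6897  a^+=1.5965

a_post = 1.5965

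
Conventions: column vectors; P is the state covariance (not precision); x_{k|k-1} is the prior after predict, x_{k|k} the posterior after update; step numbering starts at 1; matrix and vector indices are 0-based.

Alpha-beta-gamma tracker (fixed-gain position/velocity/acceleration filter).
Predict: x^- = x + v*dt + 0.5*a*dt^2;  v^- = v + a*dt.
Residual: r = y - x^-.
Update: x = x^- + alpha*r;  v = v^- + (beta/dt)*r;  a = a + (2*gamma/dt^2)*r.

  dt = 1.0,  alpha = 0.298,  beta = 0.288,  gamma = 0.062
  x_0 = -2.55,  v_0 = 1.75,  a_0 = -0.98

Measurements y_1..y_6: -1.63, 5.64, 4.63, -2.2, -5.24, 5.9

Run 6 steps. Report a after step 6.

step 1: x_pred=-1.2900  r=-0.3400  x^+=-1.3913  v^+=0.6721  a^+=-1.0222
step 2: x_pred=-1.2303  r=6.8703  x^+=0.8170  v^+=1.6286  a^+=-0.1702
step 3: x_pred=2.3605  r=2.2695  x^+=3.0368  v^+=2.1120  a^+=0.1112
step 4: x_pred=5.2043  r=-7.4043  x^+=2.9978  v^+=0.0907  a^+=-0.8070
step 5: x_pred=2.6850  r=-7.9250  x^+=0.3234  v^+=-2.9987  a^+=-1.7897
step 6: x_pred=-3.5701  r=9.4701  x^+=-0.7480  v^+=-2.0610  a^+=-0.6154

a_post = -0.6154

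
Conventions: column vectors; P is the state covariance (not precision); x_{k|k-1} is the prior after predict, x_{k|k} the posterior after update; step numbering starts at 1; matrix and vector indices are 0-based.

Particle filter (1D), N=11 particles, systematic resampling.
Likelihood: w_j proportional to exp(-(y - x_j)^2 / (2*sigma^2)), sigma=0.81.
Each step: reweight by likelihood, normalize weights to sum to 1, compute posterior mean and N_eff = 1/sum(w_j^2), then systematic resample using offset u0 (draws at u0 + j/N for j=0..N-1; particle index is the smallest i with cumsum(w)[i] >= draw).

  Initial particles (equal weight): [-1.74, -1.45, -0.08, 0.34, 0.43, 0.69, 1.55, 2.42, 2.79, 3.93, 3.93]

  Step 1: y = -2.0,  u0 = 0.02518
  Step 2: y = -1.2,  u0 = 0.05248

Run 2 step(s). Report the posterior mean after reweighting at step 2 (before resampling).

post_mean = -1.5956

step 1: w=[0.5177, 0.4328, 0.0328, 0.0084, 0.0061, 0.0022, 0.0000, 0.0000, 0.0000, 0.0000, 0.0000]  mean=-1.5239  Neff=2.1906  idx=[0, 0, 0, 0, 0, 0, 1, 1, 1, 1, 1]
step 2: w=[0.0837, 0.0837, 0.0837, 0.0837, 0.0837, 0.0837, 0.0996, 0.0996, 0.0996, 0.0996, 0.0996]  mean=-1.5956  Neff=10.9166  idx=[0, 1, 2, 3, 4, 6, 6, 7, 8, 9, 10]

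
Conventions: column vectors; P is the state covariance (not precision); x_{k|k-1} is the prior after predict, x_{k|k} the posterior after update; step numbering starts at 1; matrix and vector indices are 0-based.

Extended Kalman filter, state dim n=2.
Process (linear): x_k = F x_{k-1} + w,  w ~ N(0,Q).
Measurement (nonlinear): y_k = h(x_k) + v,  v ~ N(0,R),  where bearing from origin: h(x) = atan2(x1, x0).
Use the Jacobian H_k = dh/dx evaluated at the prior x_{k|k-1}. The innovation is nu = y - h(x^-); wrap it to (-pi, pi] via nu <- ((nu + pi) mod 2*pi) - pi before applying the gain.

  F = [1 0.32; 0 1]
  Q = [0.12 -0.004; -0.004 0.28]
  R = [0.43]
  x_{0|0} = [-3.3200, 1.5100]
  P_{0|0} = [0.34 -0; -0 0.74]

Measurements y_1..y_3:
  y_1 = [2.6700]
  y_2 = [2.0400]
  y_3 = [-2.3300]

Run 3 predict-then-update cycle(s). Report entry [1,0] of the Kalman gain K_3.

step 1: x^-=[-2.8368, 1.5100]  P^-=[0.5358 0.2328; 0.2328 1.0200]  H_jac=[-0.1462 -0.2747]  S=[0.5371]  K=[-0.2649; -0.5850]  nu=[0.0176]  x^+=[-2.8414, 1.4997]  P^+=[0.4981 0.1496; 0.1496 0.8362]
step 2: x^-=[-2.3615, 1.4997]  P^-=[0.7994 0.4131; 0.4131 1.1162]  H_jac=[-0.1916 -0.3018]  S=[0.6088]  K=[-0.4564; -0.6833]  nu=[-0.5358]  x^+=[-2.1170, 1.8658]  P^+=[0.6726 0.2233; 0.2233 0.8319]
step 3: x^-=[-1.5199, 1.8658]  P^-=[1.0207 0.4855; 0.4855 1.1119]  H_jac=[-0.3222 -0.2624]  S=[0.6946]  K=[-0.6568; -0.6453]  nu=[1.6988]  x^+=[-2.6357, 0.7696]  P^+=[0.7210 0.1911; 0.1911 0.8227]

K[1,0] = -0.6453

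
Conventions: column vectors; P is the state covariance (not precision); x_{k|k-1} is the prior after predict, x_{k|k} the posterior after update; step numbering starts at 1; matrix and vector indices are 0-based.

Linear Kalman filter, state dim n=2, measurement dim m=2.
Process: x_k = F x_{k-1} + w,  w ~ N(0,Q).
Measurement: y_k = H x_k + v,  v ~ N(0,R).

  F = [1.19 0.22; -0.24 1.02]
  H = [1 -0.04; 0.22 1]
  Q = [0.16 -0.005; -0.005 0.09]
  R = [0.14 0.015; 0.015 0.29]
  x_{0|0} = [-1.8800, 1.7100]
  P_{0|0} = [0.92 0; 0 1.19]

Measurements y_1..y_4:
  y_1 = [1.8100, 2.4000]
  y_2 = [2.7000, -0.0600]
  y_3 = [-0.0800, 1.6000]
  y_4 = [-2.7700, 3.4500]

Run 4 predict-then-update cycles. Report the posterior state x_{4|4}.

step 1: x^-=[-1.8610, 2.1954]  P^-=[1.5204 -0.0007; -0.0007 1.3811]  S=[1.6627 0.2935; 0.2935 1.7443]  K=[0.9076 0.0386; -0.1787 0.8217]  nu=[3.7588, 0.6140]  x^+=[1.5743, 2.0282]  P^+=[0.1275 -0.0032; -0.0032 0.2363]
step 2: x^-=[2.3197, 1.6909]  P^-=[0.3503 0.0078; 0.0078 0.3448]  S=[0.4902 0.0861; 0.0861 0.6552]  K=[0.7075 0.0367; -0.1074 0.5430]  nu=[0.4480, -2.2612]  x^+=[2.5537, 0.4149]  P^+=[0.0996 -0.0007; -0.0007 0.1560]
step 3: x^-=[3.1301, -0.1897]  P^-=[0.3082 0.0008; 0.0008 0.2584]  S=[0.4486 0.0733; 0.0733 0.5636]  K=[0.6816 0.0331; -0.0983 0.4715]  nu=[-3.2177, 1.1010]  x^+=[0.9733, 0.6456]  P^+=[0.0959 -0.0013; -0.0013 0.1355]
step 4: x^-=[1.3003, 0.4249]  P^-=[0.3017 -0.0034; -0.0034 0.2371]  S=[0.4423 0.0685; 0.0685 0.5402]  K=[0.6776 0.0306; -0.0989 0.4501]  nu=[-4.0533, 2.7390]  x^+=[-1.3623, 2.0586]  P^+=[0.0952 -0.0019; -0.0019 0.1295]

x_post = [-1.3623, 2.0586]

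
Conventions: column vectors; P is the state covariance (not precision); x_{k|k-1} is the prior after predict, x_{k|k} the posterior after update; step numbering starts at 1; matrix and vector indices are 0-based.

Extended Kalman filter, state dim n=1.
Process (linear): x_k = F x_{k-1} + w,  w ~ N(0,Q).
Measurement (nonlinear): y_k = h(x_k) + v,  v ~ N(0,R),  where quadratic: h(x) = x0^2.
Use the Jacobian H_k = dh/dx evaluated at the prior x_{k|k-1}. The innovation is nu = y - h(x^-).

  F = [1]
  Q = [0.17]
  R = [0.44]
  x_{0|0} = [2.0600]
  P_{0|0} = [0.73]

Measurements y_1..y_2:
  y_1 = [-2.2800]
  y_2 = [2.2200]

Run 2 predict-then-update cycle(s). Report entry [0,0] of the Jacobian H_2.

step 1: x^-=[2.0600]  P^-=[0.9000]  H_jac=[4.1200]  S=[15.7170]  K=[0.2359]  nu=[-6.5236]  x^+=[0.5209]  P^+=[0.0252]
step 2: x^-=[0.5209]  P^-=[0.1952]  H_jac=[1.0419]  S=[0.6519]  K=[0.3120]  nu=[1.9486]  x^+=[1.1288]  P^+=[0.1318]

H_jac[0,0] = 1.0419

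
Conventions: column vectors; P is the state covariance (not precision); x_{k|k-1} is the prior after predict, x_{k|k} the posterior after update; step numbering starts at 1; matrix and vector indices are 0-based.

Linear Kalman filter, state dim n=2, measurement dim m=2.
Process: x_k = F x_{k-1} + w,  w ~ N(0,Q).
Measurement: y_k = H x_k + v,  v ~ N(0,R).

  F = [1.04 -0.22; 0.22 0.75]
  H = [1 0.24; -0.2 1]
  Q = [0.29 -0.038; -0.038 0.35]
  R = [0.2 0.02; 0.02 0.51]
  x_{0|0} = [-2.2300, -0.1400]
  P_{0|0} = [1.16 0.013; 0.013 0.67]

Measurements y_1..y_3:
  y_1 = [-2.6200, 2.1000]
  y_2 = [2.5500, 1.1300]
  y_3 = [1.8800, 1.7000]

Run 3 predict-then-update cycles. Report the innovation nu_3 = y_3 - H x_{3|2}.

innov = [1.0896, 1.1010]

step 1: x^-=[-2.2884, -0.5956]  P^-=[1.5711 0.1264; 0.1264 0.7873]  S=[1.8771 0.0150; 0.0150 1.3096]  K=[0.8544 -0.1533; 0.1633 0.5800]  nu=[-0.1887, 2.2379]  x^+=[-2.7925, 0.6716]  P^+=[0.1741 -0.0262; -0.0262 0.2938]
step 2: x^-=[-3.0520, -0.1107]  P^-=[0.5045 -0.0658; -0.0658 0.5150]  S=[0.7026 -0.0200; -0.0200 1.0716]  K=[0.6916 -0.1427; 0.0963 0.4947]  nu=[5.6286, 0.6303]  x^+=[0.7505, 0.7431]  P^+=[0.1428 -0.0304; -0.0304 0.2482]
step 3: x^-=[0.6171, 0.7224]  P^-=[0.4703 -0.0685; -0.0685 0.4865]  S=[0.6655 -0.0226; -0.0226 1.0427]  K=[0.6773 -0.1413; 0.0888 0.4816]  nu=[1.0896, 1.1010]  x^+=[1.1994, 1.3494]  P^+=[0.1400 -0.0305; -0.0305 0.2413]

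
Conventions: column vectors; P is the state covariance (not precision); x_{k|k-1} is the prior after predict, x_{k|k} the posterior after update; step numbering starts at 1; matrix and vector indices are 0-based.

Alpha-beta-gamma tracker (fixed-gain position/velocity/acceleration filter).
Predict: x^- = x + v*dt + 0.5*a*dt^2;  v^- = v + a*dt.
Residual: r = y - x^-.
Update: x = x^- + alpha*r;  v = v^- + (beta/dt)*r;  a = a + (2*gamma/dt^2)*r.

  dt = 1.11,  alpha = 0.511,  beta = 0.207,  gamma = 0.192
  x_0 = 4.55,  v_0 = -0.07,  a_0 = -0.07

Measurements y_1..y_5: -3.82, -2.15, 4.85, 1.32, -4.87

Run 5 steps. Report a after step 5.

a_post = 2.7624

step 1: x_pred=4.4292  r=-8.2492  x^+=0.2138  v^+=-1.6861  a^+=-2.6410
step 2: x_pred=-3.2846  r=1.1346  x^+=-2.7048  v^+=-4.4059  a^+=-2.2873
step 3: x_pred=-9.0045  r=13.8545  x^+=-1.9249  v^+=-4.3612  a^+=2.0306
step 4: x_pred=-5.5148  r=6.8348  x^+=-2.0222  v^+=-0.8326  a^+=4.1608
step 5: x_pred=-0.3832  r=-4.4868  x^+=-2.6759  v^+=2.9491  a^+=2.7624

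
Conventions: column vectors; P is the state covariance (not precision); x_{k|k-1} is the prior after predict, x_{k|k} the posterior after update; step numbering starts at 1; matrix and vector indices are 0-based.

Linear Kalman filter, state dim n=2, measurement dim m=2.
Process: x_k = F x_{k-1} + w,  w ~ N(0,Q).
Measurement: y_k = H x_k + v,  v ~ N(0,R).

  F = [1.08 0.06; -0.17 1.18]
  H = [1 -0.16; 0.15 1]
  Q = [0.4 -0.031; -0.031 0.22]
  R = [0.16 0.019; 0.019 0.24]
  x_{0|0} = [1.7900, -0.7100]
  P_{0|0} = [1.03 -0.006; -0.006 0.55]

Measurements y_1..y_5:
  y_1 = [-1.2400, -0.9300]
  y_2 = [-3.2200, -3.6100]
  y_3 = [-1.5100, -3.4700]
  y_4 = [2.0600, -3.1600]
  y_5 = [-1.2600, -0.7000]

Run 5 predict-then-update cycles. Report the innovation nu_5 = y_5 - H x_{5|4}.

step 1: x^-=[1.8906, -1.1421]  P^-=[1.6026 -0.1888; -0.1888 1.0180]  S=[1.8491 -0.0877; -0.0877 1.2374]  K=[0.8880 0.1047; -0.1527 0.7890]  nu=[-3.3133, -0.0715]  x^+=[-1.0592, -0.6924]  P^+=[0.1473 0.0199; 0.0199 0.1835]
step 2: x^-=[-1.1854, -0.6370]  P^-=[0.5750 -0.0199; -0.0199 0.4717]  S=[0.7534 0.0104; 0.0104 0.7187]  K=[0.7663 0.0813; -0.1356 0.6542]  nu=[-2.1365, -2.7952]  x^+=[-3.0498, -2.1759]  P^+=[0.1266 0.0151; 0.0151 0.1522]
step 3: x^-=[-3.4243, -2.0491]  P^-=[0.5501 -0.0244; -0.0244 0.4295]  S=[0.7289 0.0090; 0.0090 0.6745]  K=[0.7591 0.0760; -0.1355 0.6331]  nu=[1.5865, -0.9073]  x^+=[-2.2890, -2.8385]  P^+=[0.1251 0.0139; 0.0139 0.1473]
step 4: x^-=[-2.6424, -2.9603]  P^-=[0.5483 -0.0260; -0.0260 0.4231]  S=[0.7274 0.0082; 0.0082 0.6677]  K=[0.7586 0.0750; -0.1359 0.6296]  nu=[4.2288, 0.1967]  x^+=[0.5803, -3.4110]  P^+=[0.1250 0.0137; 0.0137 0.1465]
step 5: x^-=[0.4220, -4.1236]  P^-=[0.5481 -0.0263; -0.0263 0.4221]  S=[0.7273 0.0080; 0.0080 0.6665]  K=[0.7585 0.0748; -0.1359 0.6290]  nu=[-2.3418, 3.3603]  x^+=[-1.1031, -1.6917]  P^+=[0.1250 0.0136; 0.0136 0.1463]

innov = [-2.3418, 3.3603]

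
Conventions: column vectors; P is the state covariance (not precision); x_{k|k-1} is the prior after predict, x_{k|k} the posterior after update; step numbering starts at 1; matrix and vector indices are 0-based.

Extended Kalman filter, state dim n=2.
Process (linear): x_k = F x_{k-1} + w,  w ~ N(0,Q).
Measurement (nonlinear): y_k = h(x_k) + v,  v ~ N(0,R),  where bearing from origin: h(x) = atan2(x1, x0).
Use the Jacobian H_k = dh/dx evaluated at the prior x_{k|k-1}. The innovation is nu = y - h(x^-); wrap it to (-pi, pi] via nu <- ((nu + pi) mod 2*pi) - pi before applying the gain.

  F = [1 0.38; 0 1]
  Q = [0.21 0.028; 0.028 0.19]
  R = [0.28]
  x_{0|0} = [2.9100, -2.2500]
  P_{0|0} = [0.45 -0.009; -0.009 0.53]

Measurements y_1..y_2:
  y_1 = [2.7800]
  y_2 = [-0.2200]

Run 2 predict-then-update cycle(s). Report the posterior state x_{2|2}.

x_post = [0.1122, -3.5570]

step 1: x^-=[2.0550, -2.2500]  P^-=[0.7297 0.2204; 0.2204 0.7200]  H_jac=[0.2423 0.2213]  S=[0.3817]  K=[0.5909; 0.5573]  nu=[-2.6725]  x^+=[0.4757, -3.7394]  P^+=[0.5964 0.0947; 0.0947 0.6014]
step 2: x^-=[-0.9453, -3.7394]  P^-=[0.9652 0.3512; 0.3512 0.7914]  H_jac=[0.2514 -0.0635]  S=[0.3330]  K=[0.6616; 0.1141]  nu=[1.5984]  x^+=[0.1122, -3.5570]  P^+=[0.8194 0.3261; 0.3261 0.7871]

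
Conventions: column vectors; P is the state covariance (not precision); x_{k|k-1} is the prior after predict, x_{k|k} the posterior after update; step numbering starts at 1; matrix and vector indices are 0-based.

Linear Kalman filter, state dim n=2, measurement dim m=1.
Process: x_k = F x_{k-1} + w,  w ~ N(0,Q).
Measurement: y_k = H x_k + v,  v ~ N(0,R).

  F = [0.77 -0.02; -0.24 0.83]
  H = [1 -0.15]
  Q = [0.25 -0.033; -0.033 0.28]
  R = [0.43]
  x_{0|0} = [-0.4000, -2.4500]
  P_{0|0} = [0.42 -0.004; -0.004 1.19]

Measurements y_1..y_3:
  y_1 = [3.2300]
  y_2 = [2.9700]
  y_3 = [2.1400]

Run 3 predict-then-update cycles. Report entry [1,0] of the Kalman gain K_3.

K[1,0] = -0.2462

step 1: x^-=[-0.2590, -1.9375]  P^-=[0.4996 -0.1329; -0.1329 1.1256]  S=[0.9948]  K=[0.5223; -0.3034]  nu=[3.1984]  x^+=[1.4114, -2.9077]  P^+=[0.2283 0.0247; 0.0247 1.0340]
step 2: x^-=[1.1449, -2.7522]  P^-=[0.3850 -0.0765; -0.0765 0.9957]  S=[0.8603]  K=[0.4608; -0.2625]  nu=[1.4123]  x^+=[1.7957, -3.1228]  P^+=[0.2023 0.0276; 0.0276 0.9364]
step 3: x^-=[1.4452, -3.0229]  P^-=[0.3695 -0.0682; -0.0682 0.9257]  S=[0.8407]  K=[0.4516; -0.2462]  nu=[0.2414]  x^+=[1.5542, -3.0824]  P^+=[0.1980 0.0253; 0.0253 0.8748]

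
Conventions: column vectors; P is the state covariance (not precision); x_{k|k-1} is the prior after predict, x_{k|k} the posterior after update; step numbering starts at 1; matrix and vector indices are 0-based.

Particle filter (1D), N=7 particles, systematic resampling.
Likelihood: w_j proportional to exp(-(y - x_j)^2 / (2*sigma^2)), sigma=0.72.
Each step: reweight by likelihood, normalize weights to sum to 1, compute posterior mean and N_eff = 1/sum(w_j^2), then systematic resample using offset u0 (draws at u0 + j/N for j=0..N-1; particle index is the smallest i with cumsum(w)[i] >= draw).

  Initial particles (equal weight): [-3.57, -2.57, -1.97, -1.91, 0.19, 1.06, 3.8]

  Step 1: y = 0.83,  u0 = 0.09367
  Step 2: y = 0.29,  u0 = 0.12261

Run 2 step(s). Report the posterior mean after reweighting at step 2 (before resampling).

step 1: w=[0.0000, 0.0000, 0.0003, 0.0004, 0.4145, 0.5846, 0.0001]  mean=0.6975  Neff=1.9471  idx=[4, 4, 4, 5, 5, 5, 5]
step 2: w=[0.1894, 0.1894, 0.1894, 0.1079, 0.1079, 0.1079, 0.1079]  mean=0.5657  Neff=6.4838  idx=[0, 1, 2, 2, 4, 5, 6]

post_mean = 0.5657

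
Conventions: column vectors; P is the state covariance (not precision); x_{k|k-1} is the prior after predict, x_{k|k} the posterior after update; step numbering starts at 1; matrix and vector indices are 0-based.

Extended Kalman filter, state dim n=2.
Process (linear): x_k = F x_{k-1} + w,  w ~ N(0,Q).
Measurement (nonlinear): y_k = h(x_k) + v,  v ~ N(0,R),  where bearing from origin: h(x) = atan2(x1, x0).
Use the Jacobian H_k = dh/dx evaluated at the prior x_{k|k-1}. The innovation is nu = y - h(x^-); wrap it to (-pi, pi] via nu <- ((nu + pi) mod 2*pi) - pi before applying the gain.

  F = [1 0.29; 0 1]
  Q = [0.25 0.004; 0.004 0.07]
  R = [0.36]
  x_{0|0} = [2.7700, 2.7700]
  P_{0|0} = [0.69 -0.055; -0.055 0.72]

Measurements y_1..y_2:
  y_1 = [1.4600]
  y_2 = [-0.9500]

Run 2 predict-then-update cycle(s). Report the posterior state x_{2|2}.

step 1: x^-=[3.5733, 2.7700]  P^-=[0.9687 0.1578; 0.1578 0.7900]  H_jac=[-0.1355 0.1748]  S=[0.3945]  K=[-0.2628; 0.2959]  nu=[0.8006]  x^+=[3.3629, 3.0069]  P^+=[0.9414 0.1885; 0.1885 0.7555]
step 2: x^-=[4.2349, 3.0069]  P^-=[1.3643 0.4116; 0.4116 0.8255]  H_jac=[-0.1115 0.1570]  S=[0.3829]  K=[-0.2284; 0.2186]  nu=[-1.5674]  x^+=[4.5929, 2.6642]  P^+=[1.3443 0.4307; 0.4307 0.8072]

x_post = [4.5929, 2.6642]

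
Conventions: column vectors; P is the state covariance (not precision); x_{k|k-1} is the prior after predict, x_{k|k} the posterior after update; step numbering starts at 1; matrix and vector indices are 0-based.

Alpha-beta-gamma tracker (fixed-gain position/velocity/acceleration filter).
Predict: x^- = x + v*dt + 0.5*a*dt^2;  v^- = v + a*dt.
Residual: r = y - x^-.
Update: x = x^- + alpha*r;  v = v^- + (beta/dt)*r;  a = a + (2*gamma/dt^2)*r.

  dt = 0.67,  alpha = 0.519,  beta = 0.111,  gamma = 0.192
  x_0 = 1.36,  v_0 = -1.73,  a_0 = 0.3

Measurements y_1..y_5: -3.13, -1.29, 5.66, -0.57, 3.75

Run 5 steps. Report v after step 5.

step 1: x_pred=0.2682  r=-3.3982  x^+=-1.4954  v^+=-2.0920  a^+=-2.6069
step 2: x_pred=-3.4822  r=2.1922  x^+=-2.3445  v^+=-3.4754  a^+=-0.7317
step 3: x_pred=-4.8372  r=10.4972  x^+=0.6108  v^+=-2.2266  a^+=8.2479
step 4: x_pred=0.9703  r=-1.5403  x^+=0.1709  v^+=3.0444  a^+=6.9303
step 5: x_pred=3.7661  r=-0.0161  x^+=3.7577  v^+=7.6850  a^+=6.9166

v_post = 7.6850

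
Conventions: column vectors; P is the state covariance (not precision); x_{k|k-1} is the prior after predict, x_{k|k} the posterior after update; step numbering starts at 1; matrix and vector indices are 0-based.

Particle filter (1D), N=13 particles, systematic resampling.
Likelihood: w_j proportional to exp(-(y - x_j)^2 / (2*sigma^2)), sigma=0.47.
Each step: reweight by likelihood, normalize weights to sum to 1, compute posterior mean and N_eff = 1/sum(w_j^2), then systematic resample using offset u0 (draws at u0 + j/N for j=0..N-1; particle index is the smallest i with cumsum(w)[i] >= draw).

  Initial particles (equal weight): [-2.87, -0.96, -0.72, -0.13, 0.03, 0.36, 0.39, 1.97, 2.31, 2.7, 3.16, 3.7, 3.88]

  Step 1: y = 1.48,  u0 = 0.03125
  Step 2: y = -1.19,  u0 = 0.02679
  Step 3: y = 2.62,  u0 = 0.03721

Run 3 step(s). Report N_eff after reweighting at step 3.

N_eff = 12.7042

step 1: w=[0.0000, 0.0000, 0.0000, 0.0029, 0.0089, 0.0606, 0.0704, 0.6018, 0.2179, 0.0357, 0.0017, 0.0000, 0.0000]  mean=1.8400  Neff=2.3829  idx=[5, 6, 7, 7, 7, 7, 7, 7, 7, 7, 8, 8, 8]
step 2: w=[0.5529, 0.4471, 0.0000, 0.0000, 0.0000, 0.0000, 0.0000, 0.0000, 0.0000, 0.0000, 0.0000, 0.0000, 0.0000]  mean=0.3734  Neff=1.9778  idx=[0, 0, 0, 0, 0, 0, 0, 1, 1, 1, 1, 1, 1]
step 3: w=[0.0661, 0.0661, 0.0661, 0.0661, 0.0661, 0.0661, 0.0661, 0.0896, 0.0896, 0.0896, 0.0896, 0.0896, 0.0896]  mean=0.3761  Neff=12.7042  idx=[0, 1, 2, 4, 5, 6, 7, 8, 9, 9, 10, 11, 12]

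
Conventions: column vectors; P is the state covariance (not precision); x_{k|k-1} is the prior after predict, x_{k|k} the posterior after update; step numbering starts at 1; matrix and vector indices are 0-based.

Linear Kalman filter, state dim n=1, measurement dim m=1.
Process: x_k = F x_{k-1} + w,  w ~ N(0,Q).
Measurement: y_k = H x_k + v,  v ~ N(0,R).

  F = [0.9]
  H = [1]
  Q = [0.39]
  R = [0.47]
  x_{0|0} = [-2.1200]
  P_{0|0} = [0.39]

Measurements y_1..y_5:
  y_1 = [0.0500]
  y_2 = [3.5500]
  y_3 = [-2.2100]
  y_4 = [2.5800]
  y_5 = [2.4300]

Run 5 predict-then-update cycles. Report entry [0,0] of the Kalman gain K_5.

step 1: x^-=[-1.9080]  P^-=[0.7059]  S=[1.1759]  K=[0.6003]  nu=[1.9580]  x^+=[-0.7326]  P^+=[0.2821]
step 2: x^-=[-0.6593]  P^-=[0.6185]  S=[1.0885]  K=[0.5682]  nu=[4.2093]  x^+=[1.7325]  P^+=[0.2671]
step 3: x^-=[1.5593]  P^-=[0.6063]  S=[1.0763]  K=[0.5633]  nu=[-3.7693]  x^+=[-0.5641]  P^+=[0.2648]
step 4: x^-=[-0.5077]  P^-=[0.6045]  S=[1.0745]  K=[0.5626]  nu=[3.0877]  x^+=[1.2294]  P^+=[0.2644]
step 5: x^-=[1.1064]  P^-=[0.6042]  S=[1.0742]  K=[0.5625]  nu=[1.3236]  x^+=[1.8509]  P^+=[0.2644]

K[0,0] = 0.5625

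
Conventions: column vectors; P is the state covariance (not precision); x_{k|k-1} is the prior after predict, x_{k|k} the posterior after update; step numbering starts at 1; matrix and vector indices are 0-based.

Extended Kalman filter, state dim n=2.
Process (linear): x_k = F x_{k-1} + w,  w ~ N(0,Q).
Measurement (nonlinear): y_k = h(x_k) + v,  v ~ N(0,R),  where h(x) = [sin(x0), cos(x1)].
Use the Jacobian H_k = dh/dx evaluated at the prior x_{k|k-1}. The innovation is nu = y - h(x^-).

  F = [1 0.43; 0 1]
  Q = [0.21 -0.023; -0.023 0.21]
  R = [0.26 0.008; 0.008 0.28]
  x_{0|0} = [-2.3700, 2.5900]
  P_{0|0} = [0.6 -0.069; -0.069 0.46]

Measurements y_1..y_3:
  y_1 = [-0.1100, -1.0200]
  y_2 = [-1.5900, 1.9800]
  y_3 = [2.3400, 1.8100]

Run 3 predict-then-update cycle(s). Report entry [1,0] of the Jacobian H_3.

H_jac[1,0] = 0.0000

step 1: x^-=[-1.2563, 2.5900]  P^-=[0.8357 0.1058; 0.1058 0.6700]  H_jac=[0.3093 0.0000; 0.0000 -0.5240]  S=[0.3400 -0.0092; -0.0092 0.4640]  K=[0.7576 -0.1046; 0.0759 -0.7552]  nu=[0.8410, -0.1683]  x^+=[-0.6016, 2.7810]  P^+=[0.6341 0.0443; 0.0443 0.4024]
step 2: x^-=[0.5942, 2.7810]  P^-=[0.9566 0.1943; 0.1943 0.6124]  H_jac=[0.8286 0.0000; 0.0000 -0.3529]  S=[0.9167 -0.0488; -0.0488 0.3562]  K=[0.8606 -0.0745; 0.1444 -0.5868]  nu=[-2.1499, 2.9157]  x^+=[-1.4733, 0.7598]  P^+=[0.2693 0.0396; 0.0396 0.4623]
step 3: x^-=[-1.1466, 0.7598]  P^-=[0.5989 0.2154; 0.2154 0.6723]  H_jac=[0.4116 0.0000; 0.0000 -0.6888]  S=[0.3614 -0.0531; -0.0531 0.5990]  K=[0.6541 -0.1898; 0.1335 -0.7613]  nu=[3.2514, 1.0850]  x^+=[0.7741, 0.3679]  P^+=[0.4095 0.0696; 0.0696 0.3079]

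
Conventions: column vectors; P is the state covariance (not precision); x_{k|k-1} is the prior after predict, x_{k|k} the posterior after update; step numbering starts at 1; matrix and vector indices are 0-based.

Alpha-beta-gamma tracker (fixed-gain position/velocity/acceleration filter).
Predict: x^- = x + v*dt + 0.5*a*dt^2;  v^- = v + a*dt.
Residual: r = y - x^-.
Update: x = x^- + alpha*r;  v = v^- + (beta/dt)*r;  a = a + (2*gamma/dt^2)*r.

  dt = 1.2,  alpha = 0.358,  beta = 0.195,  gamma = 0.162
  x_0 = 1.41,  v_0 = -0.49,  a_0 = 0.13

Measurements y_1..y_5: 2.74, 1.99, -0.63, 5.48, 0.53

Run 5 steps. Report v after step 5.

step 1: x_pred=0.9156  r=1.8244  x^+=1.5687  v^+=-0.0375  a^+=0.5405
step 2: x_pred=1.9128  r=0.0772  x^+=1.9405  v^+=0.6236  a^+=0.5578
step 3: x_pred=3.0904  r=-3.7204  x^+=1.7585  v^+=0.6884  a^+=-0.2792
step 4: x_pred=2.3836  r=3.0964  x^+=3.4921  v^+=0.8565  a^+=0.4174
step 5: x_pred=4.8205  r=-4.2905  x^+=3.2845  v^+=0.6602  a^+=-0.5479

v_post = 0.6602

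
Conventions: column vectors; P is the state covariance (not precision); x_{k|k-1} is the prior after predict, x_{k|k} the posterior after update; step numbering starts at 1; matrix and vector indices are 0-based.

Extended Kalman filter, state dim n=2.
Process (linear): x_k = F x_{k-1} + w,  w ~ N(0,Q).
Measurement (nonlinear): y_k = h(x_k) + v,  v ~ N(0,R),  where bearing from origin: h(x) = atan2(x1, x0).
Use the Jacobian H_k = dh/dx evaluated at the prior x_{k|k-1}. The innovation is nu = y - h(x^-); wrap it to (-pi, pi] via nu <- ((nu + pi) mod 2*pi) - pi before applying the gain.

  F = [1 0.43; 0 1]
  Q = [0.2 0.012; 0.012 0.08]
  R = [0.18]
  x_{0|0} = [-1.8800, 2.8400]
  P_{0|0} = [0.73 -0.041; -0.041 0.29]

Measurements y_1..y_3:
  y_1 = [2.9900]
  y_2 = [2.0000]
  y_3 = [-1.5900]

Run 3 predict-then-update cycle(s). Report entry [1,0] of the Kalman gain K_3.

step 1: x^-=[-0.6588, 2.8400]  P^-=[0.9484 0.0957; 0.0957 0.3700]  H_jac=[-0.3341 -0.0775]  S=[0.2931]  K=[-1.1066; -0.2070]  nu=[1.1913]  x^+=[-1.9770, 2.5934]  P^+=[0.5895 0.0286; 0.0286 0.3574]
step 2: x^-=[-0.8619, 2.5934]  P^-=[0.8802 0.1943; 0.1943 0.4374]  H_jac=[-0.3472 -0.1154]  S=[0.3075]  K=[-1.0668; -0.3835]  nu=[0.1084]  x^+=[-0.9775, 2.5519]  P^+=[0.5302 0.0685; 0.0685 0.3922]
step 3: x^-=[0.1199, 2.5519]  P^-=[0.8616 0.2491; 0.2491 0.4722]  H_jac=[-0.3910 0.0184]  S=[0.3083]  K=[-1.0779; -0.2878]  nu=[-3.1139]  x^+=[3.4763, 3.4481]  P^+=[0.5034 0.1535; 0.1535 0.4467]

K[1,0] = -0.2878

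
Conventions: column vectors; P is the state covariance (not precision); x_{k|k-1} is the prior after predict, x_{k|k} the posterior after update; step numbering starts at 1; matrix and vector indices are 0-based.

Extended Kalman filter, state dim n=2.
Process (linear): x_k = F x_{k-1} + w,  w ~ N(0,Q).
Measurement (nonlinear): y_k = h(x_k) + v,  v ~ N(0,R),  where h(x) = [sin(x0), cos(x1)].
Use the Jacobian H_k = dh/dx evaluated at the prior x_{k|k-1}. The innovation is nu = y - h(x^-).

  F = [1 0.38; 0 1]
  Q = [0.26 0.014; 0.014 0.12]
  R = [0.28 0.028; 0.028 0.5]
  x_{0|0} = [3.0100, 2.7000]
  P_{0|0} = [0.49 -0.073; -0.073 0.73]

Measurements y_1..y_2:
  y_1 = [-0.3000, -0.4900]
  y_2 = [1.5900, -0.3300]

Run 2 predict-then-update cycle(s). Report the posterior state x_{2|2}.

x_post = [3.3831, 1.9901]

step 1: x^-=[4.0360, 2.7000]  P^-=[0.7999 0.2184; 0.2184 0.8500]  H_jac=[-0.6260 0.0000; 0.0000 -0.4274]  S=[0.5935 0.0864; 0.0864 0.6553]  K=[-0.8391 -0.0318; -0.1526 -0.5343]  nu=[0.4798, 0.4141]  x^+=[3.6202, 2.4056]  P^+=[0.3768 0.0921; 0.0921 0.6351]
step 2: x^-=[4.5343, 2.4056]  P^-=[0.7985 0.3475; 0.3475 0.7551]  H_jac=[-0.1771 0.0000; 0.0000 -0.6713]  S=[0.3051 0.0693; 0.0693 0.8403]  K=[-0.4082 -0.2439; -0.0659 -0.5978]  nu=[2.5742, 0.4111]  x^+=[3.3831, 1.9901]  P^+=[0.6839 0.1987; 0.1987 0.4480]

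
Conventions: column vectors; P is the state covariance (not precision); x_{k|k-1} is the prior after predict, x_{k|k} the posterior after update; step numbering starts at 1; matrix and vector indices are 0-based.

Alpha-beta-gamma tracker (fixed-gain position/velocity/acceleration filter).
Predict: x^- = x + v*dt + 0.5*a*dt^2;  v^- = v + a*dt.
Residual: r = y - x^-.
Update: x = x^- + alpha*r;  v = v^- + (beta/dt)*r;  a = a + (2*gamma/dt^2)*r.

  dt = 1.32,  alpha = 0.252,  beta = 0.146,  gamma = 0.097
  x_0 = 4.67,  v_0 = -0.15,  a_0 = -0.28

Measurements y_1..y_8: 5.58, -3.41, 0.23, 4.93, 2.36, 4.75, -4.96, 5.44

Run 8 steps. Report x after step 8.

x_post = 4.6915

step 1: x_pred=4.2281  r=1.3519  x^+=4.5688  v^+=-0.3701  a^+=-0.1295
step 2: x_pred=3.9675  r=-7.3775  x^+=2.1083  v^+=-1.3570  a^+=-0.9509
step 3: x_pred=-0.5113  r=0.7413  x^+=-0.3245  v^+=-2.5301  a^+=-0.8684
step 4: x_pred=-4.4208  r=9.3508  x^+=-2.0644  v^+=-2.6421  a^+=0.1728
step 5: x_pred=-5.4015  r=7.7615  x^+=-3.4456  v^+=-1.5556  a^+=1.0369
step 6: x_pred=-4.5956  r=9.3456  x^+=-2.2405  v^+=0.8468  a^+=2.0775
step 7: x_pred=0.6872  r=-5.6472  x^+=-0.7359  v^+=2.9645  a^+=1.4487
step 8: x_pred=4.4394  r=1.0006  x^+=4.6915  v^+=4.9875  a^+=1.5601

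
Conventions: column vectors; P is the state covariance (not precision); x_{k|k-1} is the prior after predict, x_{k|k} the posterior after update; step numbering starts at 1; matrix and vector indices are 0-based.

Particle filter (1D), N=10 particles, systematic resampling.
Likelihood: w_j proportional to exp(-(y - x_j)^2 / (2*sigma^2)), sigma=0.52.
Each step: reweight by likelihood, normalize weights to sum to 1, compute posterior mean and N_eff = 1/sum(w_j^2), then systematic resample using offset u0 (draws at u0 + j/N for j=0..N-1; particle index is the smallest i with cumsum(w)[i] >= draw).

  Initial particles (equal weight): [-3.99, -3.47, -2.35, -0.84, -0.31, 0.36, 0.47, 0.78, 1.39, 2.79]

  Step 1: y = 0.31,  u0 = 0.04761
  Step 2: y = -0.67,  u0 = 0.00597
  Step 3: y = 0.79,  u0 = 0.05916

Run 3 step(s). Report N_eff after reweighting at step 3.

N_eff = 5.0583

step 1: w=[0.0000, 0.0000, 0.0000, 0.0262, 0.1485, 0.3010, 0.2884, 0.2010, 0.0350, 0.0000]  mean=0.3812  Neff=4.2002  idx=[4, 4, 5, 5, 5, 6, 6, 6, 7, 7]
step 2: w=[0.3410, 0.3410, 0.0609, 0.0609, 0.0609, 0.0392, 0.0392, 0.0392, 0.0089, 0.0089]  mean=-0.0765  Neff=4.0258  idx=[0, 0, 0, 0, 1, 1, 1, 2, 4, 6]
step 3: w=[0.0356, 0.0356, 0.0356, 0.0356, 0.0356, 0.0356, 0.0356, 0.2372, 0.2372, 0.2763]  mean=0.2233  Neff=5.0583  idx=[1, 4, 7, 7, 7, 8, 8, 9, 9, 9]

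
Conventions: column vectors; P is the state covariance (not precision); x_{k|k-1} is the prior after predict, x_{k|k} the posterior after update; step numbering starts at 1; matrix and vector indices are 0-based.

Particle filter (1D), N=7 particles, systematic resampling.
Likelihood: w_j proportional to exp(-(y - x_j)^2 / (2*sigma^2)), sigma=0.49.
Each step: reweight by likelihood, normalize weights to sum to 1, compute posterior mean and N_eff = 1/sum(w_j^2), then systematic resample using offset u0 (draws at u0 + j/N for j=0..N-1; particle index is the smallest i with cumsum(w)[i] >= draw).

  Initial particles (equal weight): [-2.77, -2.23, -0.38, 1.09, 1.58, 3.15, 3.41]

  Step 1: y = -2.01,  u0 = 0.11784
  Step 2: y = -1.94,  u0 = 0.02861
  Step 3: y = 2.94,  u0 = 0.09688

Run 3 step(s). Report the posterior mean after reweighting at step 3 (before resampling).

step 1: w=[0.2485, 0.7482, 0.0033, 0.0000, 0.0000, 0.0000, 0.0000]  mean=-2.3582  Neff=1.6088  idx=[0, 1, 1, 1, 1, 1, 1]
step 2: w=[0.0452, 0.1591, 0.1591, 0.1591, 0.1591, 0.1591, 0.1591]  mean=-2.2544  Neff=6.4939  idx=[0, 1, 2, 3, 4, 5, 6]
step 3: w=[0.0000, 0.1667, 0.1667, 0.1667, 0.1667, 0.1667, 0.1667]  mean=-2.2300  Neff=6.0000  idx=[1, 2, 3, 4, 5, 5, 6]

post_mean = -2.2300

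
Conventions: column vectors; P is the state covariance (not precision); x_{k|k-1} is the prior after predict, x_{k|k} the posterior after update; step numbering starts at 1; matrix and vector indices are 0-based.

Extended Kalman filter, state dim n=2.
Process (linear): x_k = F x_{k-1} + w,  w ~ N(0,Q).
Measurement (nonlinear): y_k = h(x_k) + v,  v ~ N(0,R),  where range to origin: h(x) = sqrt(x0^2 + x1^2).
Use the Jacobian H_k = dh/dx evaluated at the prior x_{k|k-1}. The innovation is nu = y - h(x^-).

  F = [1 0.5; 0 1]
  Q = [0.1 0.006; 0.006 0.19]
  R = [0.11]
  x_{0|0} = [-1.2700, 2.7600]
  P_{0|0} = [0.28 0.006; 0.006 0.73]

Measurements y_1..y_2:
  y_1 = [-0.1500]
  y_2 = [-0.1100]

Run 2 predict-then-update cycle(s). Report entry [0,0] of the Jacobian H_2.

H_jac[0,0] = -0.9776

step 1: x^-=[0.1100, 2.7600]  P^-=[0.5685 0.3770; 0.3770 0.9200]  H_jac=[0.0398 0.9992]  S=[1.0594]  K=[0.3769; 0.8819]  nu=[-2.9122]  x^+=[-0.9877, 0.1919]  P^+=[0.4180 0.0248; 0.0248 0.0961]
step 2: x^-=[-0.8918, 0.1919]  P^-=[0.5668 0.0789; 0.0789 0.2861]  H_jac=[-0.9776 0.2103]  S=[0.6320]  K=[-0.8506; -0.0268]  nu=[-1.0222]  x^+=[-0.0223, 0.2193]  P^+=[0.1096 0.0645; 0.0645 0.2856]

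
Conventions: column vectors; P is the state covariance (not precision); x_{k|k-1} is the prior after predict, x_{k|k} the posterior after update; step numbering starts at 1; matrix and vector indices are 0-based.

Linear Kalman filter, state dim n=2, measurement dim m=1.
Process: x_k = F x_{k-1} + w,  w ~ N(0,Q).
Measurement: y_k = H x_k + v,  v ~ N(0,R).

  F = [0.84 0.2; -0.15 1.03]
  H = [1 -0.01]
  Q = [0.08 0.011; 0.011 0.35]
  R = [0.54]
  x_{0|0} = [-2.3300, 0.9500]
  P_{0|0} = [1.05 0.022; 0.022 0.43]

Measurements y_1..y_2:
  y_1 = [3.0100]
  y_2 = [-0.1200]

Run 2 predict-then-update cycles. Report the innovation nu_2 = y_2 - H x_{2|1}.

step 1: x^-=[-1.7672, 1.3280]  P^-=[0.8455 -0.0143; -0.0143 0.8230]  S=[1.3858]  K=[0.6102; -0.0163]  nu=[4.7905]  x^+=[1.1559, 1.2500]  P^+=[0.3295 -0.0006; -0.0006 0.8226]
step 2: x^-=[1.2209, 1.1141]  P^-=[0.3452 0.1385; 0.1385 1.2303]  S=[0.8826]  K=[0.3896; 0.1430]  nu=[-1.3298]  x^+=[0.7029, 0.9240]  P^+=[0.2113 0.0893; 0.0893 1.2123]

innov = [-1.3298]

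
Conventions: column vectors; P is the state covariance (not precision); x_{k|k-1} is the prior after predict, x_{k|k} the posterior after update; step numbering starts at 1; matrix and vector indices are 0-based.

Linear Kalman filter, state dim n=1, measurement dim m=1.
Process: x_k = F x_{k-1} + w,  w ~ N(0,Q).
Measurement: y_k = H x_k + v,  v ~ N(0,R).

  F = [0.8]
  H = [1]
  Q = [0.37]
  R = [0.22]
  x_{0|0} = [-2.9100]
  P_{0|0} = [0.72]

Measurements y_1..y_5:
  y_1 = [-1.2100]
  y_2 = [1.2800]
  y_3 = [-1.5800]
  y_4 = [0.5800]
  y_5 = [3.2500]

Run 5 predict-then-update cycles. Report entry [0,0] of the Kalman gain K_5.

step 1: x^-=[-2.3280]  P^-=[0.8308]  S=[1.0508]  K=[0.7906]  nu=[1.1180]  x^+=[-1.4441]  P^+=[0.1739]
step 2: x^-=[-1.1553]  P^-=[0.4813]  S=[0.7013]  K=[0.6863]  nu=[2.4353]  x^+=[0.5161]  P^+=[0.1510]
step 3: x^-=[0.4129]  P^-=[0.4666]  S=[0.6866]  K=[0.6796]  nu=[-1.9929]  x^+=[-0.9415]  P^+=[0.1495]
step 4: x^-=[-0.7532]  P^-=[0.4657]  S=[0.6857]  K=[0.6792]  nu=[1.3332]  x^+=[0.1523]  P^+=[0.1494]
step 5: x^-=[0.1218]  P^-=[0.4656]  S=[0.6856]  K=[0.6791]  nu=[3.1282]  x^+=[2.2462]  P^+=[0.1494]

K[0,0] = 0.6791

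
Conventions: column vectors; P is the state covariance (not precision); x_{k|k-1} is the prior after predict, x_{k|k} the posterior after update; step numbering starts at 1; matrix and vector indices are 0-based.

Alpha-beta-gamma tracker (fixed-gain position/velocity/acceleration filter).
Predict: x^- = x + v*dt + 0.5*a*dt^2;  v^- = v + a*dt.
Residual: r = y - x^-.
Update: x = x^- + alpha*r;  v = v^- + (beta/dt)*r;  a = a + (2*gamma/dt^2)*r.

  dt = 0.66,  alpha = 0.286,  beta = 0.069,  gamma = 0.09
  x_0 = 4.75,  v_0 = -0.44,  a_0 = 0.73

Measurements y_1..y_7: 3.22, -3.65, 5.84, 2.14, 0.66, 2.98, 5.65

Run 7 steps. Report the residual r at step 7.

step 1: x_pred=4.6186  r=-1.3986  x^+=4.2186  v^+=-0.1044  a^+=0.1521
step 2: x_pred=4.1828  r=-7.8328  x^+=1.9426  v^+=-0.8229  a^+=-3.0846
step 3: x_pred=0.7277  r=5.1123  x^+=2.1898  v^+=-2.3243  a^+=-0.9721
step 4: x_pred=0.4440  r=1.6960  x^+=0.9291  v^+=-2.7886  a^+=-0.2713
step 5: x_pred=-0.9705  r=1.6305  x^+=-0.5042  v^+=-2.7972  a^+=0.4025
step 6: x_pred=-2.2626  r=5.2426  x^+=-0.7632  v^+=-1.9834  a^+=2.5689
step 7: x_pred=-1.5128  r=7.1628  x^+=0.5358  v^+=0.4609  a^+=5.5287

resid = 7.1628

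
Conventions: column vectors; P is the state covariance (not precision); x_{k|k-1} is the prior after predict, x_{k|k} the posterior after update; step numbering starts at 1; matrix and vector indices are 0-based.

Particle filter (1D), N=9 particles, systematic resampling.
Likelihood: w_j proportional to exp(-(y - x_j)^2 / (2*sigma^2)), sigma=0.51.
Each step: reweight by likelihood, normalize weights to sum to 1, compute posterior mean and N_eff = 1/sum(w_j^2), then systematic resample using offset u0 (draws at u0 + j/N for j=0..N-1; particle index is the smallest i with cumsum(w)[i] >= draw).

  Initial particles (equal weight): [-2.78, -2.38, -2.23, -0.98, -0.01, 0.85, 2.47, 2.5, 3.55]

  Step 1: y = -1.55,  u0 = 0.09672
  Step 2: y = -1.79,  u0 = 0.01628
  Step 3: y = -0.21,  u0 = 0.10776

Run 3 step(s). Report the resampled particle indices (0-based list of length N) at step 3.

resampled_idx = [7, 7, 7, 7, 8, 8, 8, 8, 8]

step 1: w=[0.0427, 0.2082, 0.3218, 0.4191, 0.0082, 0.0000, 0.0000, 0.0000, 0.0000]  mean=-1.7426  Neff=3.0823  idx=[1, 1, 2, 2, 2, 3, 3, 3, 3]
step 2: w=[0.1212, 0.1212, 0.1631, 0.1631, 0.1631, 0.0671, 0.0671, 0.0671, 0.0671]  mean=-1.9311  Neff=7.8618  idx=[0, 1, 1, 2, 3, 4, 4, 5, 7]
step 3: w=[0.0002, 0.0002, 0.0002, 0.0006, 0.0006, 0.0006, 0.0006, 0.4985, 0.4985]  mean=-0.9838  Neff=2.0120  idx=[7, 7, 7, 7, 8, 8, 8, 8, 8]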